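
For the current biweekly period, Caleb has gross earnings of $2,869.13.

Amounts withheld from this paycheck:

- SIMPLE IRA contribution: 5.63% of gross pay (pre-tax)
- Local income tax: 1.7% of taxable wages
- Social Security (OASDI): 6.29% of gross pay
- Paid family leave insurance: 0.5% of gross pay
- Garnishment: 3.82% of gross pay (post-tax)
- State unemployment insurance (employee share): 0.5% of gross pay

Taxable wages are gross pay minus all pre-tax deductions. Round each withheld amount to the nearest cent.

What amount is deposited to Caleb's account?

SIMPLE IRA contribution: $2,869.13 × 0.0563 = $161.53
Taxable wages = $2,869.13 − $161.53 = $2,707.60
Local income tax: $2,707.60 × 0.017 = $46.03
Paid family leave insurance: $2,869.13 × 0.005 = $14.35
Social Security (OASDI): $2,869.13 × 0.0629 = $180.47
State unemployment insurance (employee share): $2,869.13 × 0.005 = $14.35
Garnishment: $2,869.13 × 0.0382 = $109.60
Total deductions = $161.53 + $46.03 + $14.35 + $180.47 + $14.35 + $109.60 = $526.33
Net pay = $2,869.13 − $526.33 = $2,342.80

$2,342.80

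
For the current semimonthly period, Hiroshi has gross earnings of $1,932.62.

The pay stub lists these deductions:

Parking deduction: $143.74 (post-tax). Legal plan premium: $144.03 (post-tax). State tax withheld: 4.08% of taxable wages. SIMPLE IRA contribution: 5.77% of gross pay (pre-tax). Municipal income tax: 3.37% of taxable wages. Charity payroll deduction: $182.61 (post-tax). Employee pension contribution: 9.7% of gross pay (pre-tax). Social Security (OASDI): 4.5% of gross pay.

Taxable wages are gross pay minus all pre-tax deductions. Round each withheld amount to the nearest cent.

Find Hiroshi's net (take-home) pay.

$954.60

SIMPLE IRA contribution: $1,932.62 × 0.0577 = $111.51
Employee pension contribution: $1,932.62 × 0.097 = $187.46
Pre-tax total = $111.51 + $187.46 = $298.97
Taxable wages = $1,932.62 − $298.97 = $1,633.65
Municipal income tax: $1,633.65 × 0.0337 = $55.05
State tax withheld: $1,633.65 × 0.0408 = $66.65
Social Security (OASDI): $1,932.62 × 0.045 = $86.97
Charity payroll deduction: $182.61
Legal plan premium: $144.03
Parking deduction: $143.74
Total deductions = $111.51 + $187.46 + $55.05 + $66.65 + $86.97 + $182.61 + $144.03 + $143.74 = $978.02
Net pay = $1,932.62 − $978.02 = $954.60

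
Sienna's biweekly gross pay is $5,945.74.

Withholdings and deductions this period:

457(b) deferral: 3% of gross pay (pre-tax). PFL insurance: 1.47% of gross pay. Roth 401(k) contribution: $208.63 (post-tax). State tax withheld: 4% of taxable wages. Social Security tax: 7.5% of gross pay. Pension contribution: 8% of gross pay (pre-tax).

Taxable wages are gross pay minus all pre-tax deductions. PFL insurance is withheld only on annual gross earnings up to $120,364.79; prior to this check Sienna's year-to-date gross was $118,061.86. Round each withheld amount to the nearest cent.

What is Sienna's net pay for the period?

$4,391.63

Pension contribution: $5,945.74 × 0.08 = $475.66
457(b) deferral: $5,945.74 × 0.03 = $178.37
Pre-tax total = $475.66 + $178.37 = $654.03
Taxable wages = $5,945.74 − $654.03 = $5,291.71
State tax withheld: $5,291.71 × 0.04 = $211.67
PFL insurance: only $120,364.79 − $118,061.86 = $2,302.93 of this check is subject → $2,302.93 × 0.0147 = $33.85
Social Security tax: $5,945.74 × 0.075 = $445.93
Roth 401(k) contribution: $208.63
Total deductions = $475.66 + $178.37 + $211.67 + $33.85 + $445.93 + $208.63 = $1,554.11
Net pay = $5,945.74 − $1,554.11 = $4,391.63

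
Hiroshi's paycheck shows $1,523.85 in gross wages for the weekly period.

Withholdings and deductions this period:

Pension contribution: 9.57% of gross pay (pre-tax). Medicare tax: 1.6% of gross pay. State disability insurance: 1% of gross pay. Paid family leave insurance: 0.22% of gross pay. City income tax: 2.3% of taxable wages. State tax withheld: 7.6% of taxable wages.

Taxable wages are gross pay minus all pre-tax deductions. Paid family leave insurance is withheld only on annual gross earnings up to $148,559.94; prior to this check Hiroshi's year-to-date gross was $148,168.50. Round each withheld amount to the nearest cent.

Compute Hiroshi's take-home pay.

$1,201.12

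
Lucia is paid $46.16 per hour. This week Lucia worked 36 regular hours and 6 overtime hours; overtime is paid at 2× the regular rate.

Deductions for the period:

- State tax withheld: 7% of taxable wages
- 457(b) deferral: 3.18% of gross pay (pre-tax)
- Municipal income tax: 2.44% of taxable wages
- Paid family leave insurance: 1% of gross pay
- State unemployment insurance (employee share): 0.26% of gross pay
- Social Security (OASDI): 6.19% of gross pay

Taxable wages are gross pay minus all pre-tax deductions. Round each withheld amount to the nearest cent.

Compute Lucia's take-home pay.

$1,777.64

Regular pay: 36 × $46.16 = $1,661.76
Overtime pay: 6 × $46.16 × 2 = $553.92
Gross pay = $1,661.76 + $553.92 = $2,215.68
457(b) deferral: $2,215.68 × 0.0318 = $70.46
Taxable wages = $2,215.68 − $70.46 = $2,145.22
Municipal income tax: $2,145.22 × 0.0244 = $52.34
State tax withheld: $2,145.22 × 0.07 = $150.17
State unemployment insurance (employee share): $2,215.68 × 0.0026 = $5.76
Social Security (OASDI): $2,215.68 × 0.0619 = $137.15
Paid family leave insurance: $2,215.68 × 0.01 = $22.16
Total deductions = $70.46 + $52.34 + $150.17 + $5.76 + $137.15 + $22.16 = $438.04
Net pay = $2,215.68 − $438.04 = $1,777.64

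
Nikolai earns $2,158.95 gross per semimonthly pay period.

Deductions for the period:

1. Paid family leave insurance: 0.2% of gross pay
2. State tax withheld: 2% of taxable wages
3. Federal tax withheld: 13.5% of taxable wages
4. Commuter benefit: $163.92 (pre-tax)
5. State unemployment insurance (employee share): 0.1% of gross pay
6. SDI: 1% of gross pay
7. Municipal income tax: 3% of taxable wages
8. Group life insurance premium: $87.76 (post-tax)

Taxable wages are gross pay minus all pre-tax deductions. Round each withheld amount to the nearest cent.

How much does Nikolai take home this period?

Commuter benefit: $163.92
Taxable wages = $2,158.95 − $163.92 = $1,995.03
Federal tax withheld: $1,995.03 × 0.135 = $269.33
Municipal income tax: $1,995.03 × 0.03 = $59.85
State tax withheld: $1,995.03 × 0.02 = $39.90
Paid family leave insurance: $2,158.95 × 0.002 = $4.32
SDI: $2,158.95 × 0.01 = $21.59
State unemployment insurance (employee share): $2,158.95 × 0.001 = $2.16
Group life insurance premium: $87.76
Total deductions = $163.92 + $269.33 + $59.85 + $39.90 + $4.32 + $21.59 + $2.16 + $87.76 = $648.83
Net pay = $2,158.95 − $648.83 = $1,510.12

$1,510.12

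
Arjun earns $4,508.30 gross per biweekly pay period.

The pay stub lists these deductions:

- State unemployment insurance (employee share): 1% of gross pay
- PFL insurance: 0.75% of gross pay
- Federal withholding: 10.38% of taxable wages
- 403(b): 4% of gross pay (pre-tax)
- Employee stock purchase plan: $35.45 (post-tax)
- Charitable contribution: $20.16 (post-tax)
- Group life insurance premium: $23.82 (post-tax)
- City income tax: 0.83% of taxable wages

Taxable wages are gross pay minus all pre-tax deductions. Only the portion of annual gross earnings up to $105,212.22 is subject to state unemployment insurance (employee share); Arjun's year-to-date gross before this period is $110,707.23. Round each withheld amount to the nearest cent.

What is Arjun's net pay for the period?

$3,729.57

403(b): $4,508.30 × 0.04 = $180.33
Taxable wages = $4,508.30 − $180.33 = $4,327.97
Federal withholding: $4,327.97 × 0.1038 = $449.24
City income tax: $4,327.97 × 0.0083 = $35.92
PFL insurance: $4,508.30 × 0.0075 = $33.81
State unemployment insurance (employee share): annual cap $105,212.22 already reached (YTD $110,707.23), so $0.00
Charitable contribution: $20.16
Employee stock purchase plan: $35.45
Group life insurance premium: $23.82
Total deductions = $180.33 + $449.24 + $35.92 + $33.81 + $0.00 + $20.16 + $35.45 + $23.82 = $778.73
Net pay = $4,508.30 − $778.73 = $3,729.57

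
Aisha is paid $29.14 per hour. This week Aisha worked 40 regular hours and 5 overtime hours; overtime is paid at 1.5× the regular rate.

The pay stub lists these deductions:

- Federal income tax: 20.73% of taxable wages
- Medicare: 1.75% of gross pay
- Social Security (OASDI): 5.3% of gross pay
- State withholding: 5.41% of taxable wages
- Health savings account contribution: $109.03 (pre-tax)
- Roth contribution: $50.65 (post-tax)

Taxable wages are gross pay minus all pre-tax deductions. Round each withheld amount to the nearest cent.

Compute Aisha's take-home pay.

Regular pay: 40 × $29.14 = $1165.60
Overtime pay: 5 × $29.14 × 1.5 = $218.55
Gross pay = $1165.60 + $218.55 = $1384.15
Health savings account contribution: $109.03
Taxable wages = $1384.15 − $109.03 = $1275.12
State withholding: $1275.12 × 0.0541 = $68.98
Federal income tax: $1275.12 × 0.2073 = $264.33
Social Security (OASDI): $1384.15 × 0.053 = $73.36
Medicare: $1384.15 × 0.0175 = $24.22
Roth contribution: $50.65
Total deductions = $109.03 + $68.98 + $264.33 + $73.36 + $24.22 + $50.65 = $590.57
Net pay = $1384.15 − $590.57 = $793.58

$793.58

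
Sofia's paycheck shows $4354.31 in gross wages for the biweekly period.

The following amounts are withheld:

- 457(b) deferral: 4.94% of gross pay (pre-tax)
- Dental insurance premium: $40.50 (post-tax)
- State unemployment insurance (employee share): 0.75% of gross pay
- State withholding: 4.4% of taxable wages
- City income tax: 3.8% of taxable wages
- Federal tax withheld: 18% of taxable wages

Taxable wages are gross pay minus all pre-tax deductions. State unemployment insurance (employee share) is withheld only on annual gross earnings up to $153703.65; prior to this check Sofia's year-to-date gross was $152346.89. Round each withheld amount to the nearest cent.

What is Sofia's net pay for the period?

457(b) deferral: $4354.31 × 0.0494 = $215.10
Taxable wages = $4354.31 − $215.10 = $4139.21
Federal tax withheld: $4139.21 × 0.18 = $745.06
City income tax: $4139.21 × 0.038 = $157.29
State withholding: $4139.21 × 0.044 = $182.13
State unemployment insurance (employee share): only $153703.65 − $152346.89 = $1356.76 of this check is subject → $1356.76 × 0.0075 = $10.18
Dental insurance premium: $40.50
Total deductions = $215.10 + $745.06 + $157.29 + $182.13 + $10.18 + $40.50 = $1350.26
Net pay = $4354.31 − $1350.26 = $3004.05

$3004.05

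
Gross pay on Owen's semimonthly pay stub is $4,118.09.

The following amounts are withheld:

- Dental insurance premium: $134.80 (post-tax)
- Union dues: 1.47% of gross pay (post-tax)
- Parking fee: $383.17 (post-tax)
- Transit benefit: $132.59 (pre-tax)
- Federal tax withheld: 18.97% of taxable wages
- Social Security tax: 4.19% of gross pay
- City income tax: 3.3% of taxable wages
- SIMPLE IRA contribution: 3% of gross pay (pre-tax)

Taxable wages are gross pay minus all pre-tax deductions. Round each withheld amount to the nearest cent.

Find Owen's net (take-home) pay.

$2,250.85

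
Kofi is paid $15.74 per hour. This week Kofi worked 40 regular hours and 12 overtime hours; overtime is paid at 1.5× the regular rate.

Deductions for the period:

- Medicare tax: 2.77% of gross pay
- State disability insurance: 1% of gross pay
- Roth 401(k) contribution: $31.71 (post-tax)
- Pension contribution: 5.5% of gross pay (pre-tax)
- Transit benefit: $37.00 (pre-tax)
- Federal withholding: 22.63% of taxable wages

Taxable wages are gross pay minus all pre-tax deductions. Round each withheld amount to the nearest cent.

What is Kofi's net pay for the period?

Regular pay: 40 × $15.74 = $629.60
Overtime pay: 12 × $15.74 × 1.5 = $283.32
Gross pay = $629.60 + $283.32 = $912.92
Pension contribution: $912.92 × 0.055 = $50.21
Transit benefit: $37.00
Pre-tax total = $50.21 + $37.00 = $87.21
Taxable wages = $912.92 − $87.21 = $825.71
Federal withholding: $825.71 × 0.2263 = $186.86
Medicare tax: $912.92 × 0.0277 = $25.29
State disability insurance: $912.92 × 0.01 = $9.13
Roth 401(k) contribution: $31.71
Total deductions = $50.21 + $37.00 + $186.86 + $25.29 + $9.13 + $31.71 = $340.20
Net pay = $912.92 − $340.20 = $572.72

$572.72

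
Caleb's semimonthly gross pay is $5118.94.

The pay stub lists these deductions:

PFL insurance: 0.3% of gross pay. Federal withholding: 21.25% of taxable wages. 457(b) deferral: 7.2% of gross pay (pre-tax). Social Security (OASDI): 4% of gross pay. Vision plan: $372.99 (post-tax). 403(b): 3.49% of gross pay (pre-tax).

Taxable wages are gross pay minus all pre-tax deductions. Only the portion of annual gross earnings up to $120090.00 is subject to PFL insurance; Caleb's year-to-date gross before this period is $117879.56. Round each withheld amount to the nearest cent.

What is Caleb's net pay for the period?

403(b): $5118.94 × 0.0349 = $178.65
457(b) deferral: $5118.94 × 0.072 = $368.56
Pre-tax total = $178.65 + $368.56 = $547.21
Taxable wages = $5118.94 − $547.21 = $4571.73
Federal withholding: $4571.73 × 0.2125 = $971.49
Social Security (OASDI): $5118.94 × 0.04 = $204.76
PFL insurance: only $120090.00 − $117879.56 = $2210.44 of this check is subject → $2210.44 × 0.003 = $6.63
Vision plan: $372.99
Total deductions = $178.65 + $368.56 + $971.49 + $204.76 + $6.63 + $372.99 = $2103.08
Net pay = $5118.94 − $2103.08 = $3015.86

$3015.86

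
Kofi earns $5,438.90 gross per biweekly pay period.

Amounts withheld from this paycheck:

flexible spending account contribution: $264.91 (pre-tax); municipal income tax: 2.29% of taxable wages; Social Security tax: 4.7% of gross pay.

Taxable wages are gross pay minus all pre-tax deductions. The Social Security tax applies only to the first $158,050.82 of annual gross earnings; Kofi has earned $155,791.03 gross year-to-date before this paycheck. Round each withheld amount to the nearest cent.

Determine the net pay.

$4,949.30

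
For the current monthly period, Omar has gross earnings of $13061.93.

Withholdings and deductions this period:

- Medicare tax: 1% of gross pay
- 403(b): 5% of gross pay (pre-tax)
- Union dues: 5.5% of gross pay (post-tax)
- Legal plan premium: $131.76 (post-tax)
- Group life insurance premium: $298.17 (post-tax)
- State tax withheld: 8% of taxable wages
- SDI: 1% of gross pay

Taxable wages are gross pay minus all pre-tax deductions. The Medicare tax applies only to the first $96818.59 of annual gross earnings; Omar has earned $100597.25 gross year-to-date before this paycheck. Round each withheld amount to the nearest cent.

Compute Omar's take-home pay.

$10137.16

403(b): $13061.93 × 0.05 = $653.10
Taxable wages = $13061.93 − $653.10 = $12408.83
State tax withheld: $12408.83 × 0.08 = $992.71
SDI: $13061.93 × 0.01 = $130.62
Medicare tax: annual cap $96818.59 already reached (YTD $100597.25), so $0.00
Legal plan premium: $131.76
Group life insurance premium: $298.17
Union dues: $13061.93 × 0.055 = $718.41
Total deductions = $653.10 + $992.71 + $130.62 + $0.00 + $131.76 + $298.17 + $718.41 = $2924.77
Net pay = $13061.93 − $2924.77 = $10137.16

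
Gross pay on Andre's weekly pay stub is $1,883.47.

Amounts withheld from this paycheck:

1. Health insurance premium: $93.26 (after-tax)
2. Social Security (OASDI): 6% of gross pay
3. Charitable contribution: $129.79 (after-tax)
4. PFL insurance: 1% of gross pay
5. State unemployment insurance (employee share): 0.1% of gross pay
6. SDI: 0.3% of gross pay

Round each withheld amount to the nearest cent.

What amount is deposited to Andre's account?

Social Security (OASDI): $1,883.47 × 0.06 = $113.01
SDI: $1,883.47 × 0.003 = $5.65
PFL insurance: $1,883.47 × 0.01 = $18.83
State unemployment insurance (employee share): $1,883.47 × 0.001 = $1.88
Charitable contribution: $129.79
Health insurance premium: $93.26
Total deductions = $113.01 + $5.65 + $18.83 + $1.88 + $129.79 + $93.26 = $362.42
Net pay = $1,883.47 − $362.42 = $1,521.05

$1,521.05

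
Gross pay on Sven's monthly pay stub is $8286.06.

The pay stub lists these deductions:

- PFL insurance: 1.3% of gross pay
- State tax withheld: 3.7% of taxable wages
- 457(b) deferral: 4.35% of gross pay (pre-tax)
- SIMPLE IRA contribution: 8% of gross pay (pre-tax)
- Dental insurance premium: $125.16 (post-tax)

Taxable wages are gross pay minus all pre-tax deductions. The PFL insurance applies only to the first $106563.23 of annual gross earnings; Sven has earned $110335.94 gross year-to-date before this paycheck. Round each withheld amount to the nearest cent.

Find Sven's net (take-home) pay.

$6868.86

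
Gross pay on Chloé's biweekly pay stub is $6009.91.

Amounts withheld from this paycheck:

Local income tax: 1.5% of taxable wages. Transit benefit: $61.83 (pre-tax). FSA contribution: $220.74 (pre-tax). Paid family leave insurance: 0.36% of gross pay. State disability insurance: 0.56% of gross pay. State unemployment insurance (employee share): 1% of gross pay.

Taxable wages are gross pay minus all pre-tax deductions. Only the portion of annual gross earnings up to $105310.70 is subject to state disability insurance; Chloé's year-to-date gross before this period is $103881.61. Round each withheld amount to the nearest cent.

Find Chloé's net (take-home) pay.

Transit benefit: $61.83
FSA contribution: $220.74
Pre-tax total = $61.83 + $220.74 = $282.57
Taxable wages = $6009.91 − $282.57 = $5727.34
Local income tax: $5727.34 × 0.015 = $85.91
State disability insurance: only $105310.70 − $103881.61 = $1429.09 of this check is subject → $1429.09 × 0.0056 = $8.00
State unemployment insurance (employee share): $6009.91 × 0.01 = $60.10
Paid family leave insurance: $6009.91 × 0.0036 = $21.64
Total deductions = $61.83 + $220.74 + $85.91 + $8.00 + $60.10 + $21.64 = $458.22
Net pay = $6009.91 − $458.22 = $5551.69

$5551.69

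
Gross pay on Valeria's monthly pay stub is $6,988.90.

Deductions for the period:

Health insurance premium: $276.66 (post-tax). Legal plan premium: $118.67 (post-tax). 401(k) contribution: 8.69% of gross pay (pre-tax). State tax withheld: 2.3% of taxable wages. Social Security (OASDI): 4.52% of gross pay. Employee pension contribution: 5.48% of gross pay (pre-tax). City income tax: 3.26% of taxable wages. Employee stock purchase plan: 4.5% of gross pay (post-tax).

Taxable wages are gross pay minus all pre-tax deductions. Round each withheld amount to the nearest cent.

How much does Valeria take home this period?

401(k) contribution: $6,988.90 × 0.0869 = $607.34
Employee pension contribution: $6,988.90 × 0.0548 = $382.99
Pre-tax total = $607.34 + $382.99 = $990.33
Taxable wages = $6,988.90 − $990.33 = $5,998.57
State tax withheld: $5,998.57 × 0.023 = $137.97
City income tax: $5,998.57 × 0.0326 = $195.55
Social Security (OASDI): $6,988.90 × 0.0452 = $315.90
Health insurance premium: $276.66
Employee stock purchase plan: $6,988.90 × 0.045 = $314.50
Legal plan premium: $118.67
Total deductions = $607.34 + $382.99 + $137.97 + $195.55 + $315.90 + $276.66 + $314.50 + $118.67 = $2,349.58
Net pay = $6,988.90 − $2,349.58 = $4,639.32

$4,639.32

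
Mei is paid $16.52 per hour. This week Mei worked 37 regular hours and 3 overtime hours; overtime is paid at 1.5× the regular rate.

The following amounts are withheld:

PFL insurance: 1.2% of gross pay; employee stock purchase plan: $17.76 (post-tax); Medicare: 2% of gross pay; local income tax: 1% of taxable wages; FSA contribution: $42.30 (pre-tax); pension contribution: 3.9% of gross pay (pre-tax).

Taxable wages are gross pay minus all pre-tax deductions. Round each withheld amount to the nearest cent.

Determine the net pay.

$570.67

Regular pay: 37 × $16.52 = $611.24
Overtime pay: 3 × $16.52 × 1.5 = $74.34
Gross pay = $611.24 + $74.34 = $685.58
Pension contribution: $685.58 × 0.039 = $26.74
FSA contribution: $42.30
Pre-tax total = $26.74 + $42.30 = $69.04
Taxable wages = $685.58 − $69.04 = $616.54
Local income tax: $616.54 × 0.01 = $6.17
PFL insurance: $685.58 × 0.012 = $8.23
Medicare: $685.58 × 0.02 = $13.71
Employee stock purchase plan: $17.76
Total deductions = $26.74 + $42.30 + $6.17 + $8.23 + $13.71 + $17.76 = $114.91
Net pay = $685.58 − $114.91 = $570.67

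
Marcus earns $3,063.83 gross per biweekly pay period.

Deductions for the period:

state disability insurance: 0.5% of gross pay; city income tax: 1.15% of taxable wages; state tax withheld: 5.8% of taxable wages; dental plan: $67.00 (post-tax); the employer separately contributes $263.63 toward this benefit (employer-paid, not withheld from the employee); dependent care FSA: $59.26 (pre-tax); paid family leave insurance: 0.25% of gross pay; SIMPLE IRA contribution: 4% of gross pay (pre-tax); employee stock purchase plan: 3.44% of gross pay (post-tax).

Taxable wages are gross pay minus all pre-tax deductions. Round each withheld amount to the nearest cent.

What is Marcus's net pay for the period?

Dependent care FSA: $59.26
SIMPLE IRA contribution: $3,063.83 × 0.04 = $122.55
Pre-tax total = $59.26 + $122.55 = $181.81
Taxable wages = $3,063.83 − $181.81 = $2,882.02
State tax withheld: $2,882.02 × 0.058 = $167.16
City income tax: $2,882.02 × 0.0115 = $33.14
State disability insurance: $3,063.83 × 0.005 = $15.32
Paid family leave insurance: $3,063.83 × 0.0025 = $7.66
Employee stock purchase plan: $3,063.83 × 0.0344 = $105.40
Dental plan: $67.00
(Employer's $263.63 toward dental plan is not withheld from the employee.)
Total deductions = $59.26 + $122.55 + $167.16 + $33.14 + $15.32 + $7.66 + $105.40 + $67.00 = $577.49
Net pay = $3,063.83 − $577.49 = $2,486.34

$2,486.34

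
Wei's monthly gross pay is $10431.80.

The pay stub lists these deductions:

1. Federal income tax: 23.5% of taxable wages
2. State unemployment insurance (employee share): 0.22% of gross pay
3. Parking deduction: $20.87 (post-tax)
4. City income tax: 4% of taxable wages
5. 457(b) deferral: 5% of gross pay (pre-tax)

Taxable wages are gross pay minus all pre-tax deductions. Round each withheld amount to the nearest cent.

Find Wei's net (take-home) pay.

$7141.08

457(b) deferral: $10431.80 × 0.05 = $521.59
Taxable wages = $10431.80 − $521.59 = $9910.21
Federal income tax: $9910.21 × 0.235 = $2328.90
City income tax: $9910.21 × 0.04 = $396.41
State unemployment insurance (employee share): $10431.80 × 0.0022 = $22.95
Parking deduction: $20.87
Total deductions = $521.59 + $2328.90 + $396.41 + $22.95 + $20.87 = $3290.72
Net pay = $10431.80 − $3290.72 = $7141.08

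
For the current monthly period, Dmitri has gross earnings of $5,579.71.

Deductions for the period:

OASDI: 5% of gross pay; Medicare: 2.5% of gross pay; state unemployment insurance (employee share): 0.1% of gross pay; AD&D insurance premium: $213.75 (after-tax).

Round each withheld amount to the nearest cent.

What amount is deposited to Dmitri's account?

$4,941.90

Medicare: $5,579.71 × 0.025 = $139.49
OASDI: $5,579.71 × 0.05 = $278.99
State unemployment insurance (employee share): $5,579.71 × 0.001 = $5.58
AD&D insurance premium: $213.75
Total deductions = $139.49 + $278.99 + $5.58 + $213.75 = $637.81
Net pay = $5,579.71 − $637.81 = $4,941.90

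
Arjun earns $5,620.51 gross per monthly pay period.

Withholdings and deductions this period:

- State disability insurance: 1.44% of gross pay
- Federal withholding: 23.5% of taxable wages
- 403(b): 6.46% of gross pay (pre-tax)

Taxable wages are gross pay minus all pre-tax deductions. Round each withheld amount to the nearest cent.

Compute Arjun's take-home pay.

$3,940.99

403(b): $5,620.51 × 0.0646 = $363.08
Taxable wages = $5,620.51 − $363.08 = $5,257.43
Federal withholding: $5,257.43 × 0.235 = $1,235.50
State disability insurance: $5,620.51 × 0.0144 = $80.94
Total deductions = $363.08 + $1,235.50 + $80.94 = $1,679.52
Net pay = $5,620.51 − $1,679.52 = $3,940.99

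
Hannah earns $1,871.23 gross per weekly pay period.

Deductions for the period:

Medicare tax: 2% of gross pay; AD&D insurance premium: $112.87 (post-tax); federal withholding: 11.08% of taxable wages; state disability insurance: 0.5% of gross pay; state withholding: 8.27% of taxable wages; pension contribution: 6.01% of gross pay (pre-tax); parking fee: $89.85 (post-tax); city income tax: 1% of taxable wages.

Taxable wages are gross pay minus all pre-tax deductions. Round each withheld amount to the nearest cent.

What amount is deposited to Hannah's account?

Pension contribution: $1,871.23 × 0.0601 = $112.46
Taxable wages = $1,871.23 − $112.46 = $1,758.77
Federal withholding: $1,758.77 × 0.1108 = $194.87
State withholding: $1,758.77 × 0.0827 = $145.45
City income tax: $1,758.77 × 0.01 = $17.59
Medicare tax: $1,871.23 × 0.02 = $37.42
State disability insurance: $1,871.23 × 0.005 = $9.36
Parking fee: $89.85
AD&D insurance premium: $112.87
Total deductions = $112.46 + $194.87 + $145.45 + $17.59 + $37.42 + $9.36 + $89.85 + $112.87 = $719.87
Net pay = $1,871.23 − $719.87 = $1,151.36

$1,151.36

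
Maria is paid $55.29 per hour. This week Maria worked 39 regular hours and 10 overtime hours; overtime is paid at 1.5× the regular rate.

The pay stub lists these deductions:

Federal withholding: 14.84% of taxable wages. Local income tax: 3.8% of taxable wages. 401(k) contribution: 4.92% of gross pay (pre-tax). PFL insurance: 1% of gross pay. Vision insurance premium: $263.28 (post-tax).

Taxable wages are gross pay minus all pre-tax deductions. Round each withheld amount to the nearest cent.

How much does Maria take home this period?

Regular pay: 39 × $55.29 = $2156.31
Overtime pay: 10 × $55.29 × 1.5 = $829.35
Gross pay = $2156.31 + $829.35 = $2985.66
401(k) contribution: $2985.66 × 0.0492 = $146.89
Taxable wages = $2985.66 − $146.89 = $2838.77
Local income tax: $2838.77 × 0.038 = $107.87
Federal withholding: $2838.77 × 0.1484 = $421.27
PFL insurance: $2985.66 × 0.01 = $29.86
Vision insurance premium: $263.28
Total deductions = $146.89 + $107.87 + $421.27 + $29.86 + $263.28 = $969.17
Net pay = $2985.66 − $969.17 = $2016.49

$2016.49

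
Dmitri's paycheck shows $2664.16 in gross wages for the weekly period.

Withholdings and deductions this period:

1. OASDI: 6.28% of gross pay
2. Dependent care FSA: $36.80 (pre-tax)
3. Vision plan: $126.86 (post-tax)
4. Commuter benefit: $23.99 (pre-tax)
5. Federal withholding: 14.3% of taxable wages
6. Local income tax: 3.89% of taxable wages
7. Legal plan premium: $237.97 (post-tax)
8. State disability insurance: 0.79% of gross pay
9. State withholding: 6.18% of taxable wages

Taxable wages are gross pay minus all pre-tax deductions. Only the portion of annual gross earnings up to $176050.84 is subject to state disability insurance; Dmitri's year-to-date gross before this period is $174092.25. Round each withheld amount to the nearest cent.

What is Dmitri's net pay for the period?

Commuter benefit: $23.99
Dependent care FSA: $36.80
Pre-tax total = $23.99 + $36.80 = $60.79
Taxable wages = $2664.16 − $60.79 = $2603.37
Federal withholding: $2603.37 × 0.143 = $372.28
Local income tax: $2603.37 × 0.0389 = $101.27
State withholding: $2603.37 × 0.0618 = $160.89
OASDI: $2664.16 × 0.0628 = $167.31
State disability insurance: only $176050.84 − $174092.25 = $1958.59 of this check is subject → $1958.59 × 0.0079 = $15.47
Vision plan: $126.86
Legal plan premium: $237.97
Total deductions = $23.99 + $36.80 + $372.28 + $101.27 + $160.89 + $167.31 + $15.47 + $126.86 + $237.97 = $1242.84
Net pay = $2664.16 − $1242.84 = $1421.32

$1421.32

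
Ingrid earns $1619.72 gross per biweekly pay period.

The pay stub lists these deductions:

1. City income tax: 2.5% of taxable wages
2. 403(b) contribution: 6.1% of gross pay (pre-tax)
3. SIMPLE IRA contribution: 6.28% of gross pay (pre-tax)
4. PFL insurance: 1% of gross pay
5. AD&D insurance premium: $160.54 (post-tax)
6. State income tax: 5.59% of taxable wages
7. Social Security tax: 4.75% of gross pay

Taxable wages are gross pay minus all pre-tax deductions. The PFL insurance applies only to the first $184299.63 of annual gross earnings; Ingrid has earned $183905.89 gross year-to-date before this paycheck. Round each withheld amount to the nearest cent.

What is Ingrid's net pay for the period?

$1062.97

403(b) contribution: $1619.72 × 0.061 = $98.80
SIMPLE IRA contribution: $1619.72 × 0.0628 = $101.72
Pre-tax total = $98.80 + $101.72 = $200.52
Taxable wages = $1619.72 − $200.52 = $1419.20
State income tax: $1419.20 × 0.0559 = $79.33
City income tax: $1419.20 × 0.025 = $35.48
Social Security tax: $1619.72 × 0.0475 = $76.94
PFL insurance: only $184299.63 − $183905.89 = $393.74 of this check is subject → $393.74 × 0.01 = $3.94
AD&D insurance premium: $160.54
Total deductions = $98.80 + $101.72 + $79.33 + $35.48 + $76.94 + $3.94 + $160.54 = $556.75
Net pay = $1619.72 − $556.75 = $1062.97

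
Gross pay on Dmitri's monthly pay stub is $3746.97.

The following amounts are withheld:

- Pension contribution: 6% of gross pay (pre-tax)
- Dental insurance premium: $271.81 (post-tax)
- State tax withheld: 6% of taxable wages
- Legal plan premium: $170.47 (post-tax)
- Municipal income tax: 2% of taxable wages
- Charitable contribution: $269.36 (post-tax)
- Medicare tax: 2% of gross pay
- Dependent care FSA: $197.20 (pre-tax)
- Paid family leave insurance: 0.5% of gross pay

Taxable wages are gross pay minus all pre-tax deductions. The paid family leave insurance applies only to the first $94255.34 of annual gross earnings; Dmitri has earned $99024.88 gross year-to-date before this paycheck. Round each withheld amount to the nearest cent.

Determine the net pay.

$2272.37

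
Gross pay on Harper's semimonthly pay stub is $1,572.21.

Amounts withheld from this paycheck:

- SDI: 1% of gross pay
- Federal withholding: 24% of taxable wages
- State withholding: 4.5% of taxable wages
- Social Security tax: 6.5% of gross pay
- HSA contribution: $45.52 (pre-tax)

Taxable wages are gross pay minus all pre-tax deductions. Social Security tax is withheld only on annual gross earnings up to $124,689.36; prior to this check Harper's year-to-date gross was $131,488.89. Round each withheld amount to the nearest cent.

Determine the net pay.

HSA contribution: $45.52
Taxable wages = $1,572.21 − $45.52 = $1,526.69
Federal withholding: $1,526.69 × 0.24 = $366.41
State withholding: $1,526.69 × 0.045 = $68.70
Social Security tax: annual cap $124,689.36 already reached (YTD $131,488.89), so $0.00
SDI: $1,572.21 × 0.01 = $15.72
Total deductions = $45.52 + $366.41 + $68.70 + $0.00 + $15.72 = $496.35
Net pay = $1,572.21 − $496.35 = $1,075.86

$1,075.86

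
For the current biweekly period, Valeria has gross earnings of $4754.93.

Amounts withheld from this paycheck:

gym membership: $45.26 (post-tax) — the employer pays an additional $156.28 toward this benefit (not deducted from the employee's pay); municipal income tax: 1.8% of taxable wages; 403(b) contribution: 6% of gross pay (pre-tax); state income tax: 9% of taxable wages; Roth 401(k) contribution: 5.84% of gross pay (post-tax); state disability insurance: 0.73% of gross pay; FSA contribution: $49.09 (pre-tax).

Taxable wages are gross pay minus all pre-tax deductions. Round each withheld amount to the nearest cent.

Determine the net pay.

FSA contribution: $49.09
403(b) contribution: $4754.93 × 0.06 = $285.30
Pre-tax total = $49.09 + $285.30 = $334.39
Taxable wages = $4754.93 − $334.39 = $4420.54
Municipal income tax: $4420.54 × 0.018 = $79.57
State income tax: $4420.54 × 0.09 = $397.85
State disability insurance: $4754.93 × 0.0073 = $34.71
Roth 401(k) contribution: $4754.93 × 0.0584 = $277.69
Gym membership: $45.26
(Employer's $156.28 toward gym membership is not withheld from the employee.)
Total deductions = $49.09 + $285.30 + $79.57 + $397.85 + $34.71 + $277.69 + $45.26 = $1169.47
Net pay = $4754.93 − $1169.47 = $3585.46

$3585.46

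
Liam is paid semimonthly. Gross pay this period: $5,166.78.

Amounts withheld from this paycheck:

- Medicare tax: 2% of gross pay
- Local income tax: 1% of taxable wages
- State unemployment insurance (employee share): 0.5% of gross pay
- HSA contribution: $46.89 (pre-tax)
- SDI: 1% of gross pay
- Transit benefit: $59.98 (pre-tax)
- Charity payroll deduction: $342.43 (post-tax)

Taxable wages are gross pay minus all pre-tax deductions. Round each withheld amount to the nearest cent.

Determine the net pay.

$4,486.04

Transit benefit: $59.98
HSA contribution: $46.89
Pre-tax total = $59.98 + $46.89 = $106.87
Taxable wages = $5,166.78 − $106.87 = $5,059.91
Local income tax: $5,059.91 × 0.01 = $50.60
State unemployment insurance (employee share): $5,166.78 × 0.005 = $25.83
SDI: $5,166.78 × 0.01 = $51.67
Medicare tax: $5,166.78 × 0.02 = $103.34
Charity payroll deduction: $342.43
Total deductions = $59.98 + $46.89 + $50.60 + $25.83 + $51.67 + $103.34 + $342.43 = $680.74
Net pay = $5,166.78 − $680.74 = $4,486.04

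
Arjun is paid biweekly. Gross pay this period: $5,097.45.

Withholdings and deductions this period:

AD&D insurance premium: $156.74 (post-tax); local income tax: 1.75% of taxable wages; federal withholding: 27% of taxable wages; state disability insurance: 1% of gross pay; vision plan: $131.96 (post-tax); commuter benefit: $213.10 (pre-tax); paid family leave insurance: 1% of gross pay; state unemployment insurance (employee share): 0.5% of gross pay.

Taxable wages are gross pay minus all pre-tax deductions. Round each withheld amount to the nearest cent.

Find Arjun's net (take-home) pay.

$3,063.97

Commuter benefit: $213.10
Taxable wages = $5,097.45 − $213.10 = $4,884.35
Federal withholding: $4,884.35 × 0.27 = $1,318.77
Local income tax: $4,884.35 × 0.0175 = $85.48
State unemployment insurance (employee share): $5,097.45 × 0.005 = $25.49
State disability insurance: $5,097.45 × 0.01 = $50.97
Paid family leave insurance: $5,097.45 × 0.01 = $50.97
Vision plan: $131.96
AD&D insurance premium: $156.74
Total deductions = $213.10 + $1,318.77 + $85.48 + $25.49 + $50.97 + $50.97 + $131.96 + $156.74 = $2,033.48
Net pay = $5,097.45 − $2,033.48 = $3,063.97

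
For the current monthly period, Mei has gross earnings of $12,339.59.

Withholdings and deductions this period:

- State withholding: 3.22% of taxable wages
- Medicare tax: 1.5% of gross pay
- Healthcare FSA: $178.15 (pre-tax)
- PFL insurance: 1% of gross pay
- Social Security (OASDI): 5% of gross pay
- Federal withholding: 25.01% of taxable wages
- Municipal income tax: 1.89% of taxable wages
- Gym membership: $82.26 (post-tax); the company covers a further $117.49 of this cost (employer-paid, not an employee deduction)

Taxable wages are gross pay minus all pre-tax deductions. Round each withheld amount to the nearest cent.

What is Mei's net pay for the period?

Healthcare FSA: $178.15
Taxable wages = $12,339.59 − $178.15 = $12,161.44
Federal withholding: $12,161.44 × 0.2501 = $3,041.58
Municipal income tax: $12,161.44 × 0.0189 = $229.85
State withholding: $12,161.44 × 0.0322 = $391.60
Social Security (OASDI): $12,339.59 × 0.05 = $616.98
Medicare tax: $12,339.59 × 0.015 = $185.09
PFL insurance: $12,339.59 × 0.01 = $123.40
Gym membership: $82.26
(Employer's $117.49 toward gym membership is not withheld from the employee.)
Total deductions = $178.15 + $3,041.58 + $229.85 + $391.60 + $616.98 + $185.09 + $123.40 + $82.26 = $4,848.91
Net pay = $12,339.59 − $4,848.91 = $7,490.68

$7,490.68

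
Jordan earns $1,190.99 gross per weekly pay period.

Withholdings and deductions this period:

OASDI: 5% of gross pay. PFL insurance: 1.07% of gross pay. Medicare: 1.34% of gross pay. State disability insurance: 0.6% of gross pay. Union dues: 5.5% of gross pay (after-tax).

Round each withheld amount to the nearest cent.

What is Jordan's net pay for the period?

OASDI: $1,190.99 × 0.05 = $59.55
Medicare: $1,190.99 × 0.0134 = $15.96
State disability insurance: $1,190.99 × 0.006 = $7.15
PFL insurance: $1,190.99 × 0.0107 = $12.74
Union dues: $1,190.99 × 0.055 = $65.50
Total deductions = $59.55 + $15.96 + $7.15 + $12.74 + $65.50 = $160.90
Net pay = $1,190.99 − $160.90 = $1,030.09

$1,030.09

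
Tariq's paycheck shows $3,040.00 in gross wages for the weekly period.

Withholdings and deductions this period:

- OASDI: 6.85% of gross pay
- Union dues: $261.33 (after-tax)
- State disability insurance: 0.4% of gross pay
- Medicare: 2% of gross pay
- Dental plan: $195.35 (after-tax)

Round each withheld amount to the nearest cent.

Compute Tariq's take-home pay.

$2,302.12

State disability insurance: $3,040.00 × 0.004 = $12.16
Medicare: $3,040.00 × 0.02 = $60.80
OASDI: $3,040.00 × 0.0685 = $208.24
Union dues: $261.33
Dental plan: $195.35
Total deductions = $12.16 + $60.80 + $208.24 + $261.33 + $195.35 = $737.88
Net pay = $3,040.00 − $737.88 = $2,302.12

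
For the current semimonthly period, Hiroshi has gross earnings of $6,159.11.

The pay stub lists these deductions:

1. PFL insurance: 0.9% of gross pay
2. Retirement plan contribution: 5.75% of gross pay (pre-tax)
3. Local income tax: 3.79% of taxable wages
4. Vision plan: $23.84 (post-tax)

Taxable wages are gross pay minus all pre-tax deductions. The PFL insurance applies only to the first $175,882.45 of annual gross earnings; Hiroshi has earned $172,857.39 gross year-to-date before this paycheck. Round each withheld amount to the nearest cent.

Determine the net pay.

Retirement plan contribution: $6,159.11 × 0.0575 = $354.15
Taxable wages = $6,159.11 − $354.15 = $5,804.96
Local income tax: $5,804.96 × 0.0379 = $220.01
PFL insurance: only $175,882.45 − $172,857.39 = $3,025.06 of this check is subject → $3,025.06 × 0.009 = $27.23
Vision plan: $23.84
Total deductions = $354.15 + $220.01 + $27.23 + $23.84 = $625.23
Net pay = $6,159.11 − $625.23 = $5,533.88

$5,533.88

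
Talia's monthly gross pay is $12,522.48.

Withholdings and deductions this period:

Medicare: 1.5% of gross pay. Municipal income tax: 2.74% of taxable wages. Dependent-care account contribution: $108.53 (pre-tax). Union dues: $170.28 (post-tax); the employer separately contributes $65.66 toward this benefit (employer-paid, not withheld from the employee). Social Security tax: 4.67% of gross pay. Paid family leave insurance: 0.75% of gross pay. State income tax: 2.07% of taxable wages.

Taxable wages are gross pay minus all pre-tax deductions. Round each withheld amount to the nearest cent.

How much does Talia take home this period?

Dependent-care account contribution: $108.53
Taxable wages = $12,522.48 − $108.53 = $12,413.95
State income tax: $12,413.95 × 0.0207 = $256.97
Municipal income tax: $12,413.95 × 0.0274 = $340.14
Paid family leave insurance: $12,522.48 × 0.0075 = $93.92
Medicare: $12,522.48 × 0.015 = $187.84
Social Security tax: $12,522.48 × 0.0467 = $584.80
Union dues: $170.28
(Employer's $65.66 toward union dues is not withheld from the employee.)
Total deductions = $108.53 + $256.97 + $340.14 + $93.92 + $187.84 + $584.80 + $170.28 = $1,742.48
Net pay = $12,522.48 − $1,742.48 = $10,780.00

$10,780.00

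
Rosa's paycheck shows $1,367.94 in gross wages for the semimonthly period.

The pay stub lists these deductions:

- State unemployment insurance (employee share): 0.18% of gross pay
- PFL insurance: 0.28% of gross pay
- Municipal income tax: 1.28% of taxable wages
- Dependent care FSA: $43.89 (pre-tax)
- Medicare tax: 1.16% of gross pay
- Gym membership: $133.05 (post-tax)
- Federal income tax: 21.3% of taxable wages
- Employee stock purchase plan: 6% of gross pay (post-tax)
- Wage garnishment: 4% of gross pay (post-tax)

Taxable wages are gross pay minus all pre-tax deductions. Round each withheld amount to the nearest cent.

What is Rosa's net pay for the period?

$733.07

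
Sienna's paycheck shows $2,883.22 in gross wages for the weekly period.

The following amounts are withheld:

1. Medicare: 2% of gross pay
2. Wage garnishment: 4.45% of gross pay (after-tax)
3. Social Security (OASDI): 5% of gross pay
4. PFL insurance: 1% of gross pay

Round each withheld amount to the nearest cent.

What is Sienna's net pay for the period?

$2,524.27

Social Security (OASDI): $2,883.22 × 0.05 = $144.16
PFL insurance: $2,883.22 × 0.01 = $28.83
Medicare: $2,883.22 × 0.02 = $57.66
Wage garnishment: $2,883.22 × 0.0445 = $128.30
Total deductions = $144.16 + $28.83 + $57.66 + $128.30 = $358.95
Net pay = $2,883.22 − $358.95 = $2,524.27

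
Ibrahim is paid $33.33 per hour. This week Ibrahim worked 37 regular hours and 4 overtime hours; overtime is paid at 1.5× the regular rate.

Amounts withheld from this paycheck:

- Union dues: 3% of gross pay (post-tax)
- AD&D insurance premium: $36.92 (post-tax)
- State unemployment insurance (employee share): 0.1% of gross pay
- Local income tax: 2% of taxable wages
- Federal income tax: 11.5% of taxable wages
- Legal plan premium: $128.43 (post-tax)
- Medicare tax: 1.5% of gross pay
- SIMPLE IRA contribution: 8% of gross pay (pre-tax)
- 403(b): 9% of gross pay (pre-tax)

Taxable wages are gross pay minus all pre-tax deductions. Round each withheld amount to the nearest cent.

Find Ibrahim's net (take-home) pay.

$797.67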